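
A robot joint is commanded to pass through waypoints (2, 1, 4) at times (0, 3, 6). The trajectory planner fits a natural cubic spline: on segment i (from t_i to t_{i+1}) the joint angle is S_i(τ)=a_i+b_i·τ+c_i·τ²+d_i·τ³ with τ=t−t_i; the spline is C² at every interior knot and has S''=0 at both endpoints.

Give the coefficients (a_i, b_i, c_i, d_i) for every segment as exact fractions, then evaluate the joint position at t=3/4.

  seg 0: a=2 b=-2/3 c=0 d=1/27
  seg 1: a=1 b=1/3 c=1/3 d=-1/27
S(3/4) = 97/64

Δ: Δ0=-1/3, Δ1=1
row 1: diag=12, rhs=8; c'=1/4, d'=2/3
back: M1=2/3
M: M0=0, M1=2/3, M2=0
seg 0: a=2, c=M0/2=0, d=(M1−M0)/(6·3)=1/27, b=Δ0−h0·(2M0+M1)/6=-2/3
seg 1: a=1, c=M1/2=1/3, d=(M2−M1)/(6·3)=-1/27, b=Δ1−h1·(2M1+M2)/6=1/3
t_q=3/4 → seg 0, τ=3/4; S=2+-2/3·τ+0·τ²+1/27·τ³=97/64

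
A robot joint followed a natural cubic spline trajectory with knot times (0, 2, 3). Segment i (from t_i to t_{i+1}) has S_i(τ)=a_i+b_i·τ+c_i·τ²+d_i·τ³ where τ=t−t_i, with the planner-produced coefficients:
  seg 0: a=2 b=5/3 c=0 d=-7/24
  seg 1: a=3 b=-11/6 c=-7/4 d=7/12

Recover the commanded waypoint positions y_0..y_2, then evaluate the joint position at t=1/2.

y_0 = S_0(0) = a_0 = 2
y_1 = S_1(0) = a_1 = 3
y_2 = S_1(1) = 0
t_q=1/2 is in segment 0 (τ=1/2); S_0(τ)=179/64

y_0=2 y_1=3 y_2=0
S(1/2) = 179/64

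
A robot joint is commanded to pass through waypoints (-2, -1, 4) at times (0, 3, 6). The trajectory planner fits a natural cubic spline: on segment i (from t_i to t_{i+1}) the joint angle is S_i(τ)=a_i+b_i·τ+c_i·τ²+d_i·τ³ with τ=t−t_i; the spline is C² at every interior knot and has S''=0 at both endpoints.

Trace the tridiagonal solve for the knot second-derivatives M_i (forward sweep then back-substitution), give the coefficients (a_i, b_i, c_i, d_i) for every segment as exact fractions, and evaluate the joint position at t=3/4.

Δ: Δ0=1/3, Δ1=5/3
row 1: diag=12, rhs=8; c'=1/4, d'=2/3
back: M1=2/3
M: M0=0, M1=2/3, M2=0
seg 0: a=-2, c=M0/2=0, d=(M1−M0)/(6·3)=1/27, b=Δ0−h0·(2M0+M1)/6=0
seg 1: a=-1, c=M1/2=1/3, d=(M2−M1)/(6·3)=-1/27, b=Δ1−h1·(2M1+M2)/6=1
t_q=3/4 → seg 0, τ=3/4; S=-2+0·τ+0·τ²+1/27·τ³=-127/64

  seg 0: a=-2 b=0 c=0 d=1/27
  seg 1: a=-1 b=1 c=1/3 d=-1/27
S(3/4) = -127/64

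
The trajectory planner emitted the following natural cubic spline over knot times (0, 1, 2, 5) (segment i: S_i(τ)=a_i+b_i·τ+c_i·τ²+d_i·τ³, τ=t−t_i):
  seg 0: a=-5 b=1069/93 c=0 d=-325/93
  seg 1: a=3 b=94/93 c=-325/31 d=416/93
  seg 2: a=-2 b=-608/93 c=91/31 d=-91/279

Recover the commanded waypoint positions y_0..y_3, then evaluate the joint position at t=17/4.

y_0=-5 y_1=3 y_2=-2 y_3=-4
S(17/4) = -11039/1984

y_0 = S_0(0) = a_0 = -5
y_1 = S_1(0) = a_1 = 3
y_2 = S_2(0) = a_2 = -2
y_3 = S_2(3) = -4
t_q=17/4 is in segment 2 (τ=9/4); S_2(τ)=-11039/1984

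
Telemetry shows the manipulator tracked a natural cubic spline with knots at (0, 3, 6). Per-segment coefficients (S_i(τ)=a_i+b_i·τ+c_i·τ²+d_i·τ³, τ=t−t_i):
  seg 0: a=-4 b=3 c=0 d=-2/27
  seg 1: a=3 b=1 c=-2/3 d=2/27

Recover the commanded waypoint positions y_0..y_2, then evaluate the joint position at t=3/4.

y_0 = S_0(0) = a_0 = -4
y_1 = S_1(0) = a_1 = 3
y_2 = S_1(3) = 2
t_q=3/4 is in segment 0 (τ=3/4); S_0(τ)=-57/32

y_0=-4 y_1=3 y_2=2
S(3/4) = -57/32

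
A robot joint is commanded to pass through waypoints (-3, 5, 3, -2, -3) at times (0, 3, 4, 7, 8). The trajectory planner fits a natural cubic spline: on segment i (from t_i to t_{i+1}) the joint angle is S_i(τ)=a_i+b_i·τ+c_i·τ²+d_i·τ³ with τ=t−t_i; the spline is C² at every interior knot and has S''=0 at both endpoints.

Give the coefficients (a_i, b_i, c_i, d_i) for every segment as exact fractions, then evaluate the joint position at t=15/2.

  seg 0: a=-3 b=481/108 c=0 d=-193/972
  seg 1: a=5 b=-49/54 c=-193/108 d=25/36
  seg 2: a=3 b=-259/108 c=8/27 d=-17/972
  seg 3: a=-2 b=-59/54 c=5/36 d=-5/108
S(15/2) = -725/288

Δ: Δ0=8/3, Δ1=-2, Δ2=-5/3, Δ3=-1
row 1: diag=8, rhs=-28; c'=1/8, d'=-7/2
row 2: denom=8−1·1/8=63/8; d'=(2−1·-7/2)/(63/8)=44/63
row 3: denom=8−3·8/21=48/7; d'=(4−3·44/63)/(48/7)=5/18
back: M3=5/18
back: M2=44/63−8/21·5/18=16/27
back: M1=-7/2−1/8·16/27=-193/54
M: M0=0, M1=-193/54, M2=16/27, M3=5/18, M4=0
seg 0: a=-3, c=M0/2=0, d=(M1−M0)/(6·3)=-193/972, b=Δ0−h0·(2M0+M1)/6=481/108
seg 1: a=5, c=M1/2=-193/108, d=(M2−M1)/(6·1)=25/36, b=Δ1−h1·(2M1+M2)/6=-49/54
seg 2: a=3, c=M2/2=8/27, d=(M3−M2)/(6·3)=-17/972, b=Δ2−h2·(2M2+M3)/6=-259/108
seg 3: a=-2, c=M3/2=5/36, d=(M4−M3)/(6·1)=-5/108, b=Δ3−h3·(2M3+M4)/6=-59/54
t_q=15/2 → seg 3, τ=1/2; S=-2+-59/54·τ+5/36·τ²+-5/108·τ³=-725/288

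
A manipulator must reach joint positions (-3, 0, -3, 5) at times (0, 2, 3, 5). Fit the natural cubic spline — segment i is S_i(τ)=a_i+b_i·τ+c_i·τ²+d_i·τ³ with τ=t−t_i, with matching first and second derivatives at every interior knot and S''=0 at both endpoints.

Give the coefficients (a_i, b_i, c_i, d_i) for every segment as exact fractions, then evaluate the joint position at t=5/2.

  seg 0: a=-3 b=241/70 c=0 d=-17/35
  seg 1: a=0 b=-167/70 c=-102/35 d=23/10
  seg 2: a=-3 b=-46/35 c=279/70 d=-93/140
S(5/2) = -183/112

Δ: Δ0=3/2, Δ1=-3, Δ2=4
row 1: diag=6, rhs=-27; c'=1/6, d'=-9/2
row 2: denom=6−1·1/6=35/6; d'=(42−1·-9/2)/(35/6)=279/35
back: M2=279/35
back: M1=-9/2−1/6·279/35=-204/35
M: M0=0, M1=-204/35, M2=279/35, M3=0
seg 0: a=-3, c=M0/2=0, d=(M1−M0)/(6·2)=-17/35, b=Δ0−h0·(2M0+M1)/6=241/70
seg 1: a=0, c=M1/2=-102/35, d=(M2−M1)/(6·1)=23/10, b=Δ1−h1·(2M1+M2)/6=-167/70
seg 2: a=-3, c=M2/2=279/70, d=(M3−M2)/(6·2)=-93/140, b=Δ2−h2·(2M2+M3)/6=-46/35
t_q=5/2 → seg 1, τ=1/2; S=0+-167/70·τ+-102/35·τ²+23/10·τ³=-183/112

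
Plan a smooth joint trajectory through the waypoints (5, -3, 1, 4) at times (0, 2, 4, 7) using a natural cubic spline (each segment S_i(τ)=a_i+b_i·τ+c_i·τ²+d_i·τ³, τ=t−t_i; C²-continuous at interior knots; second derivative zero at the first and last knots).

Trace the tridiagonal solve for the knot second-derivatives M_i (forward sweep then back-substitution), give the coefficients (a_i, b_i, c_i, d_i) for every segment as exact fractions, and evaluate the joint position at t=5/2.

Δ: Δ0=-4, Δ1=2, Δ2=1
row 1: diag=8, rhs=36; c'=1/4, d'=9/2
row 2: denom=10−2·1/4=19/2; d'=(-6−2·9/2)/(19/2)=-30/19
back: M2=-30/19
back: M1=9/2−1/4·-30/19=93/19
M: M0=0, M1=93/19, M2=-30/19, M3=0
seg 0: a=5, c=M0/2=0, d=(M1−M0)/(6·2)=31/76, b=Δ0−h0·(2M0+M1)/6=-107/19
seg 1: a=-3, c=M1/2=93/38, d=(M2−M1)/(6·2)=-41/76, b=Δ1−h1·(2M1+M2)/6=-14/19
seg 2: a=1, c=M2/2=-15/19, d=(M3−M2)/(6·3)=5/57, b=Δ2−h2·(2M2+M3)/6=49/19
t_q=5/2 → seg 1, τ=1/2; S=-3+-14/19·τ+93/38·τ²+-41/76·τ³=-1717/608

  seg 0: a=5 b=-107/19 c=0 d=31/76
  seg 1: a=-3 b=-14/19 c=93/38 d=-41/76
  seg 2: a=1 b=49/19 c=-15/19 d=5/57
S(5/2) = -1717/608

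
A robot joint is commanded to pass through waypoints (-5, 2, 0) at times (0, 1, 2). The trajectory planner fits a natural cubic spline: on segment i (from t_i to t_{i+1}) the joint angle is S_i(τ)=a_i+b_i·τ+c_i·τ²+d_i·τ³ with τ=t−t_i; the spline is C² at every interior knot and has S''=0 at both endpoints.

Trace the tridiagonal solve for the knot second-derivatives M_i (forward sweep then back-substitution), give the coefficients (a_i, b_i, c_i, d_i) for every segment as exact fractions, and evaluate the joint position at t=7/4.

  seg 0: a=-5 b=37/4 c=0 d=-9/4
  seg 1: a=2 b=5/2 c=-27/4 d=9/4
S(7/4) = 263/256

Δ: Δ0=7, Δ1=-2
row 1: diag=4, rhs=-54; c'=1/4, d'=-27/2
back: M1=-27/2
M: M0=0, M1=-27/2, M2=0
seg 0: a=-5, c=M0/2=0, d=(M1−M0)/(6·1)=-9/4, b=Δ0−h0·(2M0+M1)/6=37/4
seg 1: a=2, c=M1/2=-27/4, d=(M2−M1)/(6·1)=9/4, b=Δ1−h1·(2M1+M2)/6=5/2
t_q=7/4 → seg 1, τ=3/4; S=2+5/2·τ+-27/4·τ²+9/4·τ³=263/256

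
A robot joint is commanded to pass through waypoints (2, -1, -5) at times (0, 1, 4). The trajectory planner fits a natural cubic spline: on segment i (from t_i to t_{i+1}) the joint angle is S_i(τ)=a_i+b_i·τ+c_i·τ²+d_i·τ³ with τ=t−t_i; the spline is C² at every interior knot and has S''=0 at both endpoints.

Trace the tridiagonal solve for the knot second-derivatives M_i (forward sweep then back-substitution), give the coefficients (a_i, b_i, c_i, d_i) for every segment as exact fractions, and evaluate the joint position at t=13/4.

  seg 0: a=2 b=-77/24 c=0 d=5/24
  seg 1: a=-1 b=-31/12 c=5/8 d=-5/72
S(13/4) = -2273/512

Δ: Δ0=-3, Δ1=-4/3
row 1: diag=8, rhs=10; c'=3/8, d'=5/4
back: M1=5/4
M: M0=0, M1=5/4, M2=0
seg 0: a=2, c=M0/2=0, d=(M1−M0)/(6·1)=5/24, b=Δ0−h0·(2M0+M1)/6=-77/24
seg 1: a=-1, c=M1/2=5/8, d=(M2−M1)/(6·3)=-5/72, b=Δ1−h1·(2M1+M2)/6=-31/12
t_q=13/4 → seg 1, τ=9/4; S=-1+-31/12·τ+5/8·τ²+-5/72·τ³=-2273/512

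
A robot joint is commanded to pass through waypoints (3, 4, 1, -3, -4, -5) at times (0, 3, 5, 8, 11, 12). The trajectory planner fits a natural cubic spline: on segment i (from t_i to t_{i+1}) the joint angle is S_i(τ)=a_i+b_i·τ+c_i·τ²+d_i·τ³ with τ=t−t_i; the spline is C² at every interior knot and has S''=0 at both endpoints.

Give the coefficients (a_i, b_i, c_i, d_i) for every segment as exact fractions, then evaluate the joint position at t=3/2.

  seg 0: a=3 b=95/106 c=0 d=-179/2862
  seg 1: a=4 b=-42/53 c=-179/318 d=133/1272
  seg 2: a=1 b=-569/318 c=41/636 d=167/5724
  seg 3: a=-3 b=-391/636 c=52/159 d=-445/5724
  seg 4: a=-4 b=-239/318 c=-79/212 d=79/636
S(3/2) = 3505/848

Δ: Δ0=1/3, Δ1=-3/2, Δ2=-4/3, Δ3=-1/3, Δ4=-1
row 1: diag=10, rhs=-11; c'=1/5, d'=-11/10
row 2: denom=10−2·1/5=48/5; d'=(1−2·-11/10)/(48/5)=1/3
row 3: denom=12−3·5/16=177/16; d'=(6−3·1/3)/(177/16)=80/177
row 4: denom=8−3·16/59=424/59; d'=(-4−3·80/177)/(424/59)=-79/106
back: M4=-79/106
back: M3=80/177−16/59·-79/106=104/159
back: M2=1/3−5/16·104/159=41/318
back: M1=-11/10−1/5·41/318=-179/159
M: M0=0, M1=-179/159, M2=41/318, M3=104/159, M4=-79/106, M5=0
seg 0: a=3, c=M0/2=0, d=(M1−M0)/(6·3)=-179/2862, b=Δ0−h0·(2M0+M1)/6=95/106
seg 1: a=4, c=M1/2=-179/318, d=(M2−M1)/(6·2)=133/1272, b=Δ1−h1·(2M1+M2)/6=-42/53
seg 2: a=1, c=M2/2=41/636, d=(M3−M2)/(6·3)=167/5724, b=Δ2−h2·(2M2+M3)/6=-569/318
seg 3: a=-3, c=M3/2=52/159, d=(M4−M3)/(6·3)=-445/5724, b=Δ3−h3·(2M3+M4)/6=-391/636
seg 4: a=-4, c=M4/2=-79/212, d=(M5−M4)/(6·1)=79/636, b=Δ4−h4·(2M4+M5)/6=-239/318
t_q=3/2 → seg 0, τ=3/2; S=3+95/106·τ+0·τ²+-179/2862·τ³=3505/848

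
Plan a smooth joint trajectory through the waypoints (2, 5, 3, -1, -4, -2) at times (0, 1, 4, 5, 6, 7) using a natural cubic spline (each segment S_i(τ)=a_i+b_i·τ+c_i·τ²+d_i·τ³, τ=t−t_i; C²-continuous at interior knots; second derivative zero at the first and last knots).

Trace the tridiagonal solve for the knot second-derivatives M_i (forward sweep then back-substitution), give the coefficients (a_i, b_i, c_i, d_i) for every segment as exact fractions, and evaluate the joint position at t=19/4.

Δ: Δ0=3, Δ1=-2/3, Δ2=-4, Δ3=-3, Δ4=2
row 1: diag=8, rhs=-22; c'=3/8, d'=-11/4
row 2: denom=8−3·3/8=55/8; d'=(-20−3·-11/4)/(55/8)=-94/55
row 3: denom=4−1·8/55=212/55; d'=(6−1·-94/55)/(212/55)=2
row 4: denom=4−1·55/212=793/212; d'=(30−1·2)/(793/212)=5936/793
back: M4=5936/793
back: M3=2−55/212·5936/793=46/793
back: M2=-94/55−8/55·46/793=-1362/793
back: M1=-11/4−3/8·-1362/793=-1670/793
M: M0=0, M1=-1670/793, M2=-1362/793, M3=46/793, M4=5936/793, M5=0
seg 0: a=2, c=M0/2=0, d=(M1−M0)/(6·1)=-835/2379, b=Δ0−h0·(2M0+M1)/6=7972/2379
seg 1: a=5, c=M1/2=-835/793, d=(M2−M1)/(6·3)=154/7137, b=Δ1−h1·(2M1+M2)/6=5467/2379
seg 2: a=3, c=M2/2=-681/793, d=(M3−M2)/(6·1)=704/2379, b=Δ2−h2·(2M2+M3)/6=-629/183
seg 3: a=-1, c=M3/2=23/793, d=(M4−M3)/(6·1)=2945/2379, b=Δ3−h3·(2M3+M4)/6=-10151/2379
seg 4: a=-4, c=M4/2=2968/793, d=(M5−M4)/(6·1)=-2968/2379, b=Δ4−h4·(2M4+M5)/6=-1178/2379
t_q=19/4 → seg 2, τ=3/4; S=3+-629/183·τ+-681/793·τ²+704/2379·τ³=811/12688

  seg 0: a=2 b=7972/2379 c=0 d=-835/2379
  seg 1: a=5 b=5467/2379 c=-835/793 d=154/7137
  seg 2: a=3 b=-629/183 c=-681/793 d=704/2379
  seg 3: a=-1 b=-10151/2379 c=23/793 d=2945/2379
  seg 4: a=-4 b=-1178/2379 c=2968/793 d=-2968/2379
S(19/4) = 811/12688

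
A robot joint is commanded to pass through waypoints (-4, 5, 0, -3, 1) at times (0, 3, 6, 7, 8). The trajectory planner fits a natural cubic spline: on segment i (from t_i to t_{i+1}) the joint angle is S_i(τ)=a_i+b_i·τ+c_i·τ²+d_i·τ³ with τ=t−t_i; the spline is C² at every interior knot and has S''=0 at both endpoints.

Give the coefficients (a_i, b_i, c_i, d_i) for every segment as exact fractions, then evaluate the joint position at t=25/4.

Δ: Δ0=3, Δ1=-5/3, Δ2=-3, Δ3=4
row 1: diag=12, rhs=-28; c'=1/4, d'=-7/3
row 2: denom=8−3·1/4=29/4; d'=(-8−3·-7/3)/(29/4)=-4/29
row 3: denom=4−1·4/29=112/29; d'=(42−1·-4/29)/(112/29)=611/56
back: M3=611/56
back: M2=-4/29−4/29·611/56=-23/14
back: M1=-7/3−1/4·-23/14=-323/168
M: M0=0, M1=-323/168, M2=-23/14, M3=611/56, M4=0
seg 0: a=-4, c=M0/2=0, d=(M1−M0)/(6·3)=-323/3024, b=Δ0−h0·(2M0+M1)/6=1331/336
seg 1: a=5, c=M1/2=-323/336, d=(M2−M1)/(6·3)=47/3024, b=Δ1−h1·(2M1+M2)/6=181/168
seg 2: a=0, c=M2/2=-23/28, d=(M3−M2)/(6·1)=703/336, b=Δ2−h2·(2M2+M3)/6=-205/48
seg 3: a=-3, c=M3/2=611/112, d=(M4−M3)/(6·1)=-611/336, b=Δ3−h3·(2M3+M4)/6=61/168
t_q=25/4 → seg 2, τ=1/4; S=0+-205/48·τ+-23/28·τ²+703/336·τ³=-7787/7168

  seg 0: a=-4 b=1331/336 c=0 d=-323/3024
  seg 1: a=5 b=181/168 c=-323/336 d=47/3024
  seg 2: a=0 b=-205/48 c=-23/28 d=703/336
  seg 3: a=-3 b=61/168 c=611/112 d=-611/336
S(25/4) = -7787/7168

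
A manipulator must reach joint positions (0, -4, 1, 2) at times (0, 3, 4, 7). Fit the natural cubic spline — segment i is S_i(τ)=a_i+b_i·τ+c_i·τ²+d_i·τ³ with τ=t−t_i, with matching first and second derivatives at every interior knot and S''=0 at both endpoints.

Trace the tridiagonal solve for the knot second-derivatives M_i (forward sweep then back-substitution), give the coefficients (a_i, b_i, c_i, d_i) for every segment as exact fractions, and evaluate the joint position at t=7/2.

  seg 0: a=0 b=-250/63 c=0 d=166/567
  seg 1: a=-4 b=248/63 c=166/63 d=-11/7
  seg 2: a=1 b=283/63 c=-131/63 d=131/567
S(7/2) = -113/72

Δ: Δ0=-4/3, Δ1=5, Δ2=1/3
row 1: diag=8, rhs=38; c'=1/8, d'=19/4
row 2: denom=8−1·1/8=63/8; d'=(-28−1·19/4)/(63/8)=-262/63
back: M2=-262/63
back: M1=19/4−1/8·-262/63=332/63
M: M0=0, M1=332/63, M2=-262/63, M3=0
seg 0: a=0, c=M0/2=0, d=(M1−M0)/(6·3)=166/567, b=Δ0−h0·(2M0+M1)/6=-250/63
seg 1: a=-4, c=M1/2=166/63, d=(M2−M1)/(6·1)=-11/7, b=Δ1−h1·(2M1+M2)/6=248/63
seg 2: a=1, c=M2/2=-131/63, d=(M3−M2)/(6·3)=131/567, b=Δ2−h2·(2M2+M3)/6=283/63
t_q=7/2 → seg 1, τ=1/2; S=-4+248/63·τ+166/63·τ²+-11/7·τ³=-113/72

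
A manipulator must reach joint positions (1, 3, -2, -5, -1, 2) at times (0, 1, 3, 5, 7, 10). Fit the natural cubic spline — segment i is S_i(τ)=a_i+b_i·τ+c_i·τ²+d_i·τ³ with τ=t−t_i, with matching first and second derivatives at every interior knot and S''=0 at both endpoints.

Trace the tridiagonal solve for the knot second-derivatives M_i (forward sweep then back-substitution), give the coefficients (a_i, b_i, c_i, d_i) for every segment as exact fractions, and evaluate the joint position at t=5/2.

Δ: Δ0=2, Δ1=-5/2, Δ2=-3/2, Δ3=2, Δ4=1
row 1: diag=6, rhs=-27; c'=1/3, d'=-9/2
row 2: denom=8−2·1/3=22/3; d'=(6−2·-9/2)/(22/3)=45/22
row 3: denom=8−2·3/11=82/11; d'=(21−2·45/22)/(82/11)=93/41
row 4: denom=10−2·11/41=388/41; d'=(-6−2·93/41)/(388/41)=-108/97
back: M4=-108/97
back: M3=93/41−11/41·-108/97=249/97
back: M2=45/22−3/11·249/97=261/194
back: M1=-9/2−1/3·261/194=-480/97
M: M0=0, M1=-480/97, M2=261/194, M3=249/97, M4=-108/97, M5=0
seg 0: a=1, c=M0/2=0, d=(M1−M0)/(6·1)=-80/97, b=Δ0−h0·(2M0+M1)/6=274/97
seg 1: a=3, c=M1/2=-240/97, d=(M2−M1)/(6·2)=407/776, b=Δ1−h1·(2M1+M2)/6=34/97
seg 2: a=-2, c=M2/2=261/388, d=(M3−M2)/(6·2)=79/776, b=Δ2−h2·(2M2+M3)/6=-631/194
seg 3: a=-5, c=M3/2=249/194, d=(M4−M3)/(6·2)=-119/388, b=Δ3−h3·(2M3+M4)/6=64/97
seg 4: a=-1, c=M4/2=-54/97, d=(M5−M4)/(6·3)=6/97, b=Δ4−h4·(2M4+M5)/6=205/97
t_q=5/2 → seg 1, τ=3/2; S=3+34/97·τ+-240/97·τ²+407/776·τ³=-1683/6208

  seg 0: a=1 b=274/97 c=0 d=-80/97
  seg 1: a=3 b=34/97 c=-240/97 d=407/776
  seg 2: a=-2 b=-631/194 c=261/388 d=79/776
  seg 3: a=-5 b=64/97 c=249/194 d=-119/388
  seg 4: a=-1 b=205/97 c=-54/97 d=6/97
S(5/2) = -1683/6208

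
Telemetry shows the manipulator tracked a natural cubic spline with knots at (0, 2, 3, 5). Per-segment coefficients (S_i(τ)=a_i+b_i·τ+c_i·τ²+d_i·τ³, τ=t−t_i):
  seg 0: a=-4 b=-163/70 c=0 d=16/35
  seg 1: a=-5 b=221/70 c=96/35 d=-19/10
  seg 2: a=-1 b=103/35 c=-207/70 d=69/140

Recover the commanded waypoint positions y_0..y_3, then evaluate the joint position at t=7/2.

y_0 = S_0(0) = a_0 = -4
y_1 = S_1(0) = a_1 = -5
y_2 = S_2(0) = a_2 = -1
y_3 = S_2(2) = -3
t_q=7/2 is in segment 2 (τ=1/2); S_2(τ)=-33/160

y_0=-4 y_1=-5 y_2=-1 y_3=-3
S(7/2) = -33/160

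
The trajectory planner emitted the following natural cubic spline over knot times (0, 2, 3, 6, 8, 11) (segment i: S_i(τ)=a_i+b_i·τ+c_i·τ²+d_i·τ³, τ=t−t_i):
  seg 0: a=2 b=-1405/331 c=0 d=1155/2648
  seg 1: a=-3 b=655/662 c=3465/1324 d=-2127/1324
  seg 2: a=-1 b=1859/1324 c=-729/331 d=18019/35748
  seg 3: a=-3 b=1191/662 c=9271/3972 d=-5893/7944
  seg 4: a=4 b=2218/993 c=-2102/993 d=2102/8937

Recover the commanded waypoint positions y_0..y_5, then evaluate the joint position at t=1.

y_0=2 y_1=-3 y_2=-1 y_3=-3 y_4=4 y_5=-2
S(1) = -4789/2648

y_0 = S_0(0) = a_0 = 2
y_1 = S_1(0) = a_1 = -3
y_2 = S_2(0) = a_2 = -1
y_3 = S_3(0) = a_3 = -3
y_4 = S_4(0) = a_4 = 4
y_5 = S_4(3) = -2
t_q=1 is in segment 0 (τ=1); S_0(τ)=-4789/2648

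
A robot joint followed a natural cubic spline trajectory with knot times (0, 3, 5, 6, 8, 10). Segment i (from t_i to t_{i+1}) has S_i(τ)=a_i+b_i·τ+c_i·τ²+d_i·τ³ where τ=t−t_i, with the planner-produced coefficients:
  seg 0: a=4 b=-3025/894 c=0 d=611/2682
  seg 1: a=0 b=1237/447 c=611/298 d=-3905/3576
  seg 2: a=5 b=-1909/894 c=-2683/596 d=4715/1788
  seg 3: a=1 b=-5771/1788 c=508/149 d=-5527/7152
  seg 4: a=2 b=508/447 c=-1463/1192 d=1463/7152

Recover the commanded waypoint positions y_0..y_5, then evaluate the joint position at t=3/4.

y_0 = S_0(0) = a_0 = 4
y_1 = S_1(0) = a_1 = 0
y_2 = S_2(0) = a_2 = 5
y_3 = S_3(0) = a_3 = 1
y_4 = S_4(0) = a_4 = 2
y_5 = S_4(2) = 1
t_q=3/4 is in segment 0 (τ=3/4); S_0(τ)=29721/19072

y_0=4 y_1=0 y_2=5 y_3=1 y_4=2 y_5=1
S(3/4) = 29721/19072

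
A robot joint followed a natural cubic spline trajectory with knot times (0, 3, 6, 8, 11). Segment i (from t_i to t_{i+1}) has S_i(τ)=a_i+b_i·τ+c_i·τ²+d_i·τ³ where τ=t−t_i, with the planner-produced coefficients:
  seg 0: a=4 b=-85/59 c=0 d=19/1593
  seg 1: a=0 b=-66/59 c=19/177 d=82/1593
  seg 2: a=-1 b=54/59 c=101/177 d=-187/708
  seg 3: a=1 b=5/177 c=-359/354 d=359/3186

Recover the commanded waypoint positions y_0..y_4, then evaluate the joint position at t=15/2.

y_0 = S_0(0) = a_0 = 4
y_1 = S_1(0) = a_1 = 0
y_2 = S_2(0) = a_2 = -1
y_3 = S_3(0) = a_3 = 1
y_4 = S_3(3) = -5
t_q=15/2 is in segment 2 (τ=3/2); S_2(τ)=1445/1888

y_0=4 y_1=0 y_2=-1 y_3=1 y_4=-5
S(15/2) = 1445/1888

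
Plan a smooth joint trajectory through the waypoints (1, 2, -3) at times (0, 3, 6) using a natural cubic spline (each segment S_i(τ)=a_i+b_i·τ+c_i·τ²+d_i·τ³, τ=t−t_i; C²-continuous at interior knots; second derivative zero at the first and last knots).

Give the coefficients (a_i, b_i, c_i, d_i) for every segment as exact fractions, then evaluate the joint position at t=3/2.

Δ: Δ0=1/3, Δ1=-5/3
row 1: diag=12, rhs=-12; c'=1/4, d'=-1
back: M1=-1
M: M0=0, M1=-1, M2=0
seg 0: a=1, c=M0/2=0, d=(M1−M0)/(6·3)=-1/18, b=Δ0−h0·(2M0+M1)/6=5/6
seg 1: a=2, c=M1/2=-1/2, d=(M2−M1)/(6·3)=1/18, b=Δ1−h1·(2M1+M2)/6=-2/3
t_q=3/2 → seg 0, τ=3/2; S=1+5/6·τ+0·τ²+-1/18·τ³=33/16

  seg 0: a=1 b=5/6 c=0 d=-1/18
  seg 1: a=2 b=-2/3 c=-1/2 d=1/18
S(3/2) = 33/16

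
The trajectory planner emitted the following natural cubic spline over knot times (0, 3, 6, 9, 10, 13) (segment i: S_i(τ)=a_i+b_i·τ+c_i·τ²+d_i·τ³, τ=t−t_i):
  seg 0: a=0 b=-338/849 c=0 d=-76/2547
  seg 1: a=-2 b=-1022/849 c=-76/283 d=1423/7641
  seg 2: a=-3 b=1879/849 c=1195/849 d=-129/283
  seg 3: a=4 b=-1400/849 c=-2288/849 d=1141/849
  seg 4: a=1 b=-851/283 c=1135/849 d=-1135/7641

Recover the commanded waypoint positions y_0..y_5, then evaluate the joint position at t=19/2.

y_0 = S_0(0) = a_0 = 0
y_1 = S_1(0) = a_1 = -2
y_2 = S_2(0) = a_2 = -3
y_3 = S_3(0) = a_3 = 4
y_4 = S_4(0) = a_4 = 1
y_5 = S_4(3) = 0
t_q=19/2 is in segment 3 (τ=1/2); S_3(τ)=18133/6792

y_0=0 y_1=-2 y_2=-3 y_3=4 y_4=1 y_5=0
S(19/2) = 18133/6792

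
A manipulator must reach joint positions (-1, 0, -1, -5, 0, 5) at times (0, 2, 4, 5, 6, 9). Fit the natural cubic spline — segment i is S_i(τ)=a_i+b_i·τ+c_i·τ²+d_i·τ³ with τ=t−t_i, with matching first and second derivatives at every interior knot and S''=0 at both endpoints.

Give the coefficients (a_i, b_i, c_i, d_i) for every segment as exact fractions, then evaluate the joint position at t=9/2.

Δ: Δ0=1/2, Δ1=-1/2, Δ2=-4, Δ3=5, Δ4=5/3
row 1: diag=8, rhs=-6; c'=1/4, d'=-3/4
row 2: denom=6−2·1/4=11/2; d'=(-21−2·-3/4)/(11/2)=-39/11
row 3: denom=4−1·2/11=42/11; d'=(54−1·-39/11)/(42/11)=211/14
row 4: denom=8−1·11/42=325/42; d'=(-20−1·211/14)/(325/42)=-1473/325
back: M4=-1473/325
back: M3=211/14−11/42·-1473/325=5284/325
back: M2=-39/11−2/11·5284/325=-2113/325
back: M1=-3/4−1/4·-2113/325=569/650
M: M0=0, M1=569/650, M2=-2113/325, M3=5284/325, M4=-1473/325, M5=0
seg 0: a=-1, c=M0/2=0, d=(M1−M0)/(6·2)=569/7800, b=Δ0−h0·(2M0+M1)/6=203/975
seg 1: a=0, c=M1/2=569/1300, d=(M2−M1)/(6·2)=-959/1560, b=Δ1−h1·(2M1+M2)/6=2113/1950
seg 2: a=-1, c=M2/2=-2113/650, d=(M3−M2)/(6·1)=569/150, b=Δ2−h2·(2M2+M3)/6=-4429/975
seg 3: a=-5, c=M3/2=2642/325, d=(M4−M3)/(6·1)=-6757/1950, b=Δ3−h3·(2M3+M4)/6=131/390
seg 4: a=0, c=M4/2=-1473/650, d=(M5−M4)/(6·3)=491/1950, b=Δ4−h4·(2M4+M5)/6=6044/975
t_q=9/2 → seg 2, τ=1/2; S=-1+-4429/975·τ+-2113/650·τ²+569/150·τ³=-18771/5200

  seg 0: a=-1 b=203/975 c=0 d=569/7800
  seg 1: a=0 b=2113/1950 c=569/1300 d=-959/1560
  seg 2: a=-1 b=-4429/975 c=-2113/650 d=569/150
  seg 3: a=-5 b=131/390 c=2642/325 d=-6757/1950
  seg 4: a=0 b=6044/975 c=-1473/650 d=491/1950
S(9/2) = -18771/5200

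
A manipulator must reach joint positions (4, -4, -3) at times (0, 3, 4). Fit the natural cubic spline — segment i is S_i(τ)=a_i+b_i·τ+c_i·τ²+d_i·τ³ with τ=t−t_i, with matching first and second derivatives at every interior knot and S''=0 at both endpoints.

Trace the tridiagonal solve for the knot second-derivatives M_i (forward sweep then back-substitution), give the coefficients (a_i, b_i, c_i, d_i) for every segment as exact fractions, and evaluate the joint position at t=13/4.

Δ: Δ0=-8/3, Δ1=1
row 1: diag=8, rhs=22; c'=1/8, d'=11/4
back: M1=11/4
M: M0=0, M1=11/4, M2=0
seg 0: a=4, c=M0/2=0, d=(M1−M0)/(6·3)=11/72, b=Δ0−h0·(2M0+M1)/6=-97/24
seg 1: a=-4, c=M1/2=11/8, d=(M2−M1)/(6·1)=-11/24, b=Δ1−h1·(2M1+M2)/6=1/12
t_q=13/4 → seg 1, τ=1/4; S=-4+1/12·τ+11/8·τ²+-11/24·τ³=-1997/512

  seg 0: a=4 b=-97/24 c=0 d=11/72
  seg 1: a=-4 b=1/12 c=11/8 d=-11/24
S(13/4) = -1997/512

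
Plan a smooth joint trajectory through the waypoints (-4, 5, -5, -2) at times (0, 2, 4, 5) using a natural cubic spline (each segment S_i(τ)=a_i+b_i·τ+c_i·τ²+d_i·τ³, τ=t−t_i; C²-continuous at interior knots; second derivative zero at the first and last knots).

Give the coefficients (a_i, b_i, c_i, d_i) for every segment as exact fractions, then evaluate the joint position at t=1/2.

Δ: Δ0=9/2, Δ1=-5, Δ2=3
row 1: diag=8, rhs=-57; c'=1/4, d'=-57/8
row 2: denom=6−2·1/4=11/2; d'=(48−2·-57/8)/(11/2)=249/22
back: M2=249/22
back: M1=-57/8−1/4·249/22=-219/22
M: M0=0, M1=-219/22, M2=249/22, M3=0
seg 0: a=-4, c=M0/2=0, d=(M1−M0)/(6·2)=-73/88, b=Δ0−h0·(2M0+M1)/6=86/11
seg 1: a=5, c=M1/2=-219/44, d=(M2−M1)/(6·2)=39/22, b=Δ1−h1·(2M1+M2)/6=-47/22
seg 2: a=-5, c=M2/2=249/44, d=(M3−M2)/(6·1)=-83/44, b=Δ2−h2·(2M2+M3)/6=-17/22
t_q=1/2 → seg 0, τ=1/2; S=-4+86/11·τ+0·τ²+-73/88·τ³=-137/704

  seg 0: a=-4 b=86/11 c=0 d=-73/88
  seg 1: a=5 b=-47/22 c=-219/44 d=39/22
  seg 2: a=-5 b=-17/22 c=249/44 d=-83/44
S(1/2) = -137/704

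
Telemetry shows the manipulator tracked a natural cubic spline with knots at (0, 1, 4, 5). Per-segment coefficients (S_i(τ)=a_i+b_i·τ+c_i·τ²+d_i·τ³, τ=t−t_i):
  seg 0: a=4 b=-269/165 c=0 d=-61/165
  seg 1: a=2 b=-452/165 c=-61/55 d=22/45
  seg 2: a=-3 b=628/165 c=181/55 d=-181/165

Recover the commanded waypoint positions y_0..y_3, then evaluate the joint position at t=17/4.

y_0=4 y_1=2 y_2=-3 y_3=3
S(17/4) = -6547/3520

y_0 = S_0(0) = a_0 = 4
y_1 = S_1(0) = a_1 = 2
y_2 = S_2(0) = a_2 = -3
y_3 = S_2(1) = 3
t_q=17/4 is in segment 2 (τ=1/4); S_2(τ)=-6547/3520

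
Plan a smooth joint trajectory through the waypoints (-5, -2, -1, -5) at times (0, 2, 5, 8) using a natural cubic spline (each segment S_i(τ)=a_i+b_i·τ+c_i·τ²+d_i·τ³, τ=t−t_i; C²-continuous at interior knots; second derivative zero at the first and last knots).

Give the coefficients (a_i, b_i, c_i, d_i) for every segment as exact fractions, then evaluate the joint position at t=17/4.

Δ: Δ0=3/2, Δ1=1/3, Δ2=-4/3
row 1: diag=10, rhs=-7; c'=3/10, d'=-7/10
row 2: denom=12−3·3/10=111/10; d'=(-10−3·-7/10)/(111/10)=-79/111
back: M2=-79/111
back: M1=-7/10−3/10·-79/111=-18/37
M: M0=0, M1=-18/37, M2=-79/111, M3=0
seg 0: a=-5, c=M0/2=0, d=(M1−M0)/(6·2)=-3/74, b=Δ0−h0·(2M0+M1)/6=123/74
seg 1: a=-2, c=M1/2=-9/37, d=(M2−M1)/(6·3)=-25/1998, b=Δ1−h1·(2M1+M2)/6=87/74
seg 2: a=-1, c=M2/2=-79/222, d=(M3−M2)/(6·3)=79/1998, b=Δ2−h2·(2M2+M3)/6=-23/37
t_q=17/4 → seg 1, τ=9/4; S=-2+87/74·τ+-9/37·τ²+-25/1998·τ³=-3451/4736

  seg 0: a=-5 b=123/74 c=0 d=-3/74
  seg 1: a=-2 b=87/74 c=-9/37 d=-25/1998
  seg 2: a=-1 b=-23/37 c=-79/222 d=79/1998
S(17/4) = -3451/4736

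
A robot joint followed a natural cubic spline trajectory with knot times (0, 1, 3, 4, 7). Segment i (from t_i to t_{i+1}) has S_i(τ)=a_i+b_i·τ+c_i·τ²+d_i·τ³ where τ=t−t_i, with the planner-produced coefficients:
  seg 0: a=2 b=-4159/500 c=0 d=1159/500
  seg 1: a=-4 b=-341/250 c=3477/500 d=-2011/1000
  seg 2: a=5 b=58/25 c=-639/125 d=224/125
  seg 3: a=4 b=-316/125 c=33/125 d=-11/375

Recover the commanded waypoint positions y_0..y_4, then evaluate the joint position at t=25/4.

y_0 = S_0(0) = a_0 = 2
y_1 = S_1(0) = a_1 = -4
y_2 = S_2(0) = a_2 = 5
y_3 = S_3(0) = a_3 = 4
y_4 = S_3(3) = -2
t_q=25/4 is in segment 3 (τ=9/4); S_3(τ)=-1097/1600

y_0=2 y_1=-4 y_2=5 y_3=4 y_4=-2
S(25/4) = -1097/1600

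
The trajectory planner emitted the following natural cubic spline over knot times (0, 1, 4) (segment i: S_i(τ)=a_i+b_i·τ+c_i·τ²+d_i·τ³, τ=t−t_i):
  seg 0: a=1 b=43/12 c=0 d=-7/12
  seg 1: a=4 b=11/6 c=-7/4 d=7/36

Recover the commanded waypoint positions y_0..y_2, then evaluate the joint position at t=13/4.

y_0=1 y_1=4 y_2=-1
S(13/4) = 379/256

y_0 = S_0(0) = a_0 = 1
y_1 = S_1(0) = a_1 = 4
y_2 = S_1(3) = -1
t_q=13/4 is in segment 1 (τ=9/4); S_1(τ)=379/256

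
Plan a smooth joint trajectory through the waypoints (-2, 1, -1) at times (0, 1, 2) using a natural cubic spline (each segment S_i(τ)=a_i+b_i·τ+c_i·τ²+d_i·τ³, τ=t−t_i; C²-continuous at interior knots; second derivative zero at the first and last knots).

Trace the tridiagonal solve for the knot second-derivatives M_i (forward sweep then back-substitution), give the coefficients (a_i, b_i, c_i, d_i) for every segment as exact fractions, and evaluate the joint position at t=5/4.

  seg 0: a=-2 b=17/4 c=0 d=-5/4
  seg 1: a=1 b=1/2 c=-15/4 d=5/4
S(5/4) = 233/256

Δ: Δ0=3, Δ1=-2
row 1: diag=4, rhs=-30; c'=1/4, d'=-15/2
back: M1=-15/2
M: M0=0, M1=-15/2, M2=0
seg 0: a=-2, c=M0/2=0, d=(M1−M0)/(6·1)=-5/4, b=Δ0−h0·(2M0+M1)/6=17/4
seg 1: a=1, c=M1/2=-15/4, d=(M2−M1)/(6·1)=5/4, b=Δ1−h1·(2M1+M2)/6=1/2
t_q=5/4 → seg 1, τ=1/4; S=1+1/2·τ+-15/4·τ²+5/4·τ³=233/256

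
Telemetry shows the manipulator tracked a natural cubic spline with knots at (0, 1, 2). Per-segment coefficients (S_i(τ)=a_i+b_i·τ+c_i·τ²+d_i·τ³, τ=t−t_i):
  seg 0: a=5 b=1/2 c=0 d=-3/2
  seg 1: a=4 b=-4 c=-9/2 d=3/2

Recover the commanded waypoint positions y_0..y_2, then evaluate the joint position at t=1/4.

y_0=5 y_1=4 y_2=-3
S(1/4) = 653/128

y_0 = S_0(0) = a_0 = 5
y_1 = S_1(0) = a_1 = 4
y_2 = S_1(1) = -3
t_q=1/4 is in segment 0 (τ=1/4); S_0(τ)=653/128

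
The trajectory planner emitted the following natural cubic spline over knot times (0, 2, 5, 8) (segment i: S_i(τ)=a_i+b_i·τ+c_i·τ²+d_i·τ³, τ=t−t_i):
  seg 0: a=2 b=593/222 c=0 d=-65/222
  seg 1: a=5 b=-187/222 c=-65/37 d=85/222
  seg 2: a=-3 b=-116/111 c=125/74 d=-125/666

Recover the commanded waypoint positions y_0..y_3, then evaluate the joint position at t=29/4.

y_0=2 y_1=5 y_2=-3 y_3=4
S(29/4) = 5031/4736

y_0 = S_0(0) = a_0 = 2
y_1 = S_1(0) = a_1 = 5
y_2 = S_2(0) = a_2 = -3
y_3 = S_2(3) = 4
t_q=29/4 is in segment 2 (τ=9/4); S_2(τ)=5031/4736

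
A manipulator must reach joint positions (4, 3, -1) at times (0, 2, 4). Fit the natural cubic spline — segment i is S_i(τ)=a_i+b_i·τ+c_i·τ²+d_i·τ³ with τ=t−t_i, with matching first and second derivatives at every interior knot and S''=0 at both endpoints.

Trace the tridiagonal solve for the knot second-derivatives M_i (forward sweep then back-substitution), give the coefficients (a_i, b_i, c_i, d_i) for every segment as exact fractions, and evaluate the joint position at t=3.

  seg 0: a=4 b=-1/8 c=0 d=-3/32
  seg 1: a=3 b=-5/4 c=-9/16 d=3/32
S(3) = 41/32

Δ: Δ0=-1/2, Δ1=-2
row 1: diag=8, rhs=-9; c'=1/4, d'=-9/8
back: M1=-9/8
M: M0=0, M1=-9/8, M2=0
seg 0: a=4, c=M0/2=0, d=(M1−M0)/(6·2)=-3/32, b=Δ0−h0·(2M0+M1)/6=-1/8
seg 1: a=3, c=M1/2=-9/16, d=(M2−M1)/(6·2)=3/32, b=Δ1−h1·(2M1+M2)/6=-5/4
t_q=3 → seg 1, τ=1; S=3+-5/4·τ+-9/16·τ²+3/32·τ³=41/32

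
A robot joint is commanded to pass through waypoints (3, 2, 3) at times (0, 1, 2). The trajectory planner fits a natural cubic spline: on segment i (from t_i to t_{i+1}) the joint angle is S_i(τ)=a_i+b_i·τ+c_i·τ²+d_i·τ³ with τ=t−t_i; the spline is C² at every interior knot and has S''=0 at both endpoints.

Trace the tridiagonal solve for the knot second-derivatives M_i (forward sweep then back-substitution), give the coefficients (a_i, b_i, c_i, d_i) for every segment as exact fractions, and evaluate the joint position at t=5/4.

  seg 0: a=3 b=-3/2 c=0 d=1/2
  seg 1: a=2 b=0 c=3/2 d=-1/2
S(5/4) = 267/128

Δ: Δ0=-1, Δ1=1
row 1: diag=4, rhs=12; c'=1/4, d'=3
back: M1=3
M: M0=0, M1=3, M2=0
seg 0: a=3, c=M0/2=0, d=(M1−M0)/(6·1)=1/2, b=Δ0−h0·(2M0+M1)/6=-3/2
seg 1: a=2, c=M1/2=3/2, d=(M2−M1)/(6·1)=-1/2, b=Δ1−h1·(2M1+M2)/6=0
t_q=5/4 → seg 1, τ=1/4; S=2+0·τ+3/2·τ²+-1/2·τ³=267/128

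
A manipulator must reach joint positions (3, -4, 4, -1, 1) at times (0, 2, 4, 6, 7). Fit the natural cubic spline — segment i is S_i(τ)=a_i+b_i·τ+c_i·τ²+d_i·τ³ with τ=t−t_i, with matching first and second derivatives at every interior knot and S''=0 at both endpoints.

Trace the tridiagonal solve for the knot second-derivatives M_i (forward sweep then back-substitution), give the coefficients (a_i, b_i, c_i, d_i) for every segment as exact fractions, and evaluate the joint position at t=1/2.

Δ: Δ0=-7/2, Δ1=4, Δ2=-5/2, Δ3=2
row 1: diag=8, rhs=45; c'=1/4, d'=45/8
row 2: denom=8−2·1/4=15/2; d'=(-39−2·45/8)/(15/2)=-67/10
row 3: denom=6−2·4/15=82/15; d'=(27−2·-67/10)/(82/15)=303/41
back: M3=303/41
back: M2=-67/10−4/15·303/41=-711/82
back: M1=45/8−1/4·-711/82=639/82
M: M0=0, M1=639/82, M2=-711/82, M3=303/41, M4=0
seg 0: a=3, c=M0/2=0, d=(M1−M0)/(6·2)=213/328, b=Δ0−h0·(2M0+M1)/6=-250/41
seg 1: a=-4, c=M1/2=639/164, d=(M2−M1)/(6·2)=-225/164, b=Δ1−h1·(2M1+M2)/6=139/82
seg 2: a=4, c=M2/2=-711/164, d=(M3−M2)/(6·2)=439/328, b=Δ2−h2·(2M2+M3)/6=67/82
seg 3: a=-1, c=M3/2=303/82, d=(M4−M3)/(6·1)=-101/82, b=Δ3−h3·(2M3+M4)/6=-19/41
t_q=1/2 → seg 0, τ=1/2; S=3+-250/41·τ+0·τ²+213/328·τ³=85/2624

  seg 0: a=3 b=-250/41 c=0 d=213/328
  seg 1: a=-4 b=139/82 c=639/164 d=-225/164
  seg 2: a=4 b=67/82 c=-711/164 d=439/328
  seg 3: a=-1 b=-19/41 c=303/82 d=-101/82
S(1/2) = 85/2624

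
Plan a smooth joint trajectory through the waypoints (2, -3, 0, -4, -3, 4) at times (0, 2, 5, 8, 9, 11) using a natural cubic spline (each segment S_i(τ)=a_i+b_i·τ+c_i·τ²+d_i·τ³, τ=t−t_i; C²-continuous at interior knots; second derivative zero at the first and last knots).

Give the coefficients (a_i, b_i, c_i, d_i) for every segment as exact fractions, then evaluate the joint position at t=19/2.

  seg 0: a=2 b=-32255/9354 c=0 d=4435/18708
  seg 1: a=-3 b=-5645/9354 c=4435/3118 d=-12458/42093
  seg 2: a=0 b=-563/9354 c=-11611/9354 d=11462/42093
  seg 3: a=-4 b=-1457/9354 c=3771/3118 d=-251/4677
  seg 4: a=-3 b=19663/9354 c=3269/3118 d=-3269/18708
S(19/2) = -85243/49888

Δ: Δ0=-5/2, Δ1=1, Δ2=-4/3, Δ3=1, Δ4=7/2
row 1: diag=10, rhs=21; c'=3/10, d'=21/10
row 2: denom=12−3·3/10=111/10; d'=(-14−3·21/10)/(111/10)=-203/111
row 3: denom=8−3·10/37=266/37; d'=(14−3·-203/111)/(266/37)=103/38
row 4: denom=6−1·37/266=1559/266; d'=(15−1·103/38)/(1559/266)=3269/1559
back: M4=3269/1559
back: M3=103/38−37/266·3269/1559=3771/1559
back: M2=-203/111−10/37·3771/1559=-11611/4677
back: M1=21/10−3/10·-11611/4677=4435/1559
M: M0=0, M1=4435/1559, M2=-11611/4677, M3=3771/1559, M4=3269/1559, M5=0
seg 0: a=2, c=M0/2=0, d=(M1−M0)/(6·2)=4435/18708, b=Δ0−h0·(2M0+M1)/6=-32255/9354
seg 1: a=-3, c=M1/2=4435/3118, d=(M2−M1)/(6·3)=-12458/42093, b=Δ1−h1·(2M1+M2)/6=-5645/9354
seg 2: a=0, c=M2/2=-11611/9354, d=(M3−M2)/(6·3)=11462/42093, b=Δ2−h2·(2M2+M3)/6=-563/9354
seg 3: a=-4, c=M3/2=3771/3118, d=(M4−M3)/(6·1)=-251/4677, b=Δ3−h3·(2M3+M4)/6=-1457/9354
seg 4: a=-3, c=M4/2=3269/3118, d=(M5−M4)/(6·2)=-3269/18708, b=Δ4−h4·(2M4+M5)/6=19663/9354
t_q=19/2 → seg 4, τ=1/2; S=-3+19663/9354·τ+3269/3118·τ²+-3269/18708·τ³=-85243/49888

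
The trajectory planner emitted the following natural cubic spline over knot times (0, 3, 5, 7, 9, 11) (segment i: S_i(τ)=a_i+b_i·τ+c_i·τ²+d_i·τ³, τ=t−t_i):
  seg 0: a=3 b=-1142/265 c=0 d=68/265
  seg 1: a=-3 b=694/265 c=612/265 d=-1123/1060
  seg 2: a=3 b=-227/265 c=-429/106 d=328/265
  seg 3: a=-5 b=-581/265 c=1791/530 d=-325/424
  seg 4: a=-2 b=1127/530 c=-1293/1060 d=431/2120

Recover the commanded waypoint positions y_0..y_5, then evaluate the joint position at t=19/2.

y_0 = S_0(0) = a_0 = 3
y_1 = S_1(0) = a_1 = -3
y_2 = S_2(0) = a_2 = 3
y_3 = S_3(0) = a_3 = -5
y_4 = S_4(0) = a_4 = -2
y_5 = S_4(2) = -1
t_q=19/2 is in segment 4 (τ=1/2); S_4(τ)=-20629/16960

y_0=3 y_1=-3 y_2=3 y_3=-5 y_4=-2 y_5=-1
S(19/2) = -20629/16960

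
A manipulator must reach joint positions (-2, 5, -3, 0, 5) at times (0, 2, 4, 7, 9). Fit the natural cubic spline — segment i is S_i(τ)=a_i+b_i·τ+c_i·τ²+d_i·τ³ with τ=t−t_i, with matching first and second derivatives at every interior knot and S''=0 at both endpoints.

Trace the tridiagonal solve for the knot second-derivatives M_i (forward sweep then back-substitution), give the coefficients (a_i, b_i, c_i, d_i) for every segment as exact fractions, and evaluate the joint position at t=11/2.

Δ: Δ0=7/2, Δ1=-4, Δ2=1, Δ3=5/2
row 1: diag=8, rhs=-45; c'=1/4, d'=-45/8
row 2: denom=10−2·1/4=19/2; d'=(30−2·-45/8)/(19/2)=165/38
row 3: denom=10−3·6/19=172/19; d'=(9−3·165/38)/(172/19)=-153/344
back: M3=-153/344
back: M2=165/38−6/19·-153/344=771/172
back: M1=-45/8−1/4·771/172=-4641/688
M: M0=0, M1=-4641/688, M2=771/172, M3=-153/344, M4=0
seg 0: a=-2, c=M0/2=0, d=(M1−M0)/(6·2)=-1547/2752, b=Δ0−h0·(2M0+M1)/6=3955/688
seg 1: a=5, c=M1/2=-4641/1376, d=(M2−M1)/(6·2)=2575/2752, b=Δ1−h1·(2M1+M2)/6=-343/344
seg 2: a=-3, c=M2/2=771/344, d=(M3−M2)/(6·3)=-565/2064, b=Δ2−h2·(2M2+M3)/6=-2243/688
seg 3: a=0, c=M3/2=-153/688, d=(M4−M3)/(6·2)=51/1376, b=Δ3−h3·(2M3+M4)/6=481/172
t_q=11/2 → seg 2, τ=3/2; S=-3+-2243/688·τ+771/344·τ²+-565/2064·τ³=-20757/5504

  seg 0: a=-2 b=3955/688 c=0 d=-1547/2752
  seg 1: a=5 b=-343/344 c=-4641/1376 d=2575/2752
  seg 2: a=-3 b=-2243/688 c=771/344 d=-565/2064
  seg 3: a=0 b=481/172 c=-153/688 d=51/1376
S(11/2) = -20757/5504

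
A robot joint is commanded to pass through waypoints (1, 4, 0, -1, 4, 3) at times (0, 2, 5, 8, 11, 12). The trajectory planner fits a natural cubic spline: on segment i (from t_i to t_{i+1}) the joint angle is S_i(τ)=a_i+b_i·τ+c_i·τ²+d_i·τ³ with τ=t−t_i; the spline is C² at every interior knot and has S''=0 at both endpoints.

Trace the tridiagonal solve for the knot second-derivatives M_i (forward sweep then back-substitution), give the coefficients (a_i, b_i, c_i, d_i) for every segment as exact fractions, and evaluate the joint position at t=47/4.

Δ: Δ0=3/2, Δ1=-4/3, Δ2=-1/3, Δ3=5/3, Δ4=-1
row 1: diag=10, rhs=-17; c'=3/10, d'=-17/10
row 2: denom=12−3·3/10=111/10; d'=(6−3·-17/10)/(111/10)=1
row 3: denom=12−3·10/37=414/37; d'=(12−3·1)/(414/37)=37/46
row 4: denom=8−3·37/138=331/46; d'=(-16−3·37/46)/(331/46)=-847/331
back: M4=-847/331
back: M3=37/46−37/138·-847/331=1480/993
back: M2=1−10/37·1480/993=593/993
back: M1=-17/10−3/10·593/993=-622/331
M: M0=0, M1=-622/331, M2=593/993, M3=1480/993, M4=-847/331, M5=0
seg 0: a=1, c=M0/2=0, d=(M1−M0)/(6·2)=-311/1986, b=Δ0−h0·(2M0+M1)/6=4223/1986
seg 1: a=4, c=M1/2=-311/331, d=(M2−M1)/(6·3)=2459/17874, b=Δ1−h1·(2M1+M2)/6=491/1986
seg 2: a=0, c=M2/2=593/1986, d=(M3−M2)/(6·3)=887/17874, b=Δ2−h2·(2M2+M3)/6=-1664/993
seg 3: a=-1, c=M3/2=740/993, d=(M4−M3)/(6·3)=-4021/17874, b=Δ3−h3·(2M3+M4)/6=2891/1986
seg 4: a=4, c=M4/2=-847/662, d=(M5−M4)/(6·1)=847/1986, b=Δ4−h4·(2M4+M5)/6=-146/993
t_q=47/4 → seg 4, τ=3/4; S=4+-146/993·τ+-847/662·τ²+847/1986·τ³=141931/42368

  seg 0: a=1 b=4223/1986 c=0 d=-311/1986
  seg 1: a=4 b=491/1986 c=-311/331 d=2459/17874
  seg 2: a=0 b=-1664/993 c=593/1986 d=887/17874
  seg 3: a=-1 b=2891/1986 c=740/993 d=-4021/17874
  seg 4: a=4 b=-146/993 c=-847/662 d=847/1986
S(47/4) = 141931/42368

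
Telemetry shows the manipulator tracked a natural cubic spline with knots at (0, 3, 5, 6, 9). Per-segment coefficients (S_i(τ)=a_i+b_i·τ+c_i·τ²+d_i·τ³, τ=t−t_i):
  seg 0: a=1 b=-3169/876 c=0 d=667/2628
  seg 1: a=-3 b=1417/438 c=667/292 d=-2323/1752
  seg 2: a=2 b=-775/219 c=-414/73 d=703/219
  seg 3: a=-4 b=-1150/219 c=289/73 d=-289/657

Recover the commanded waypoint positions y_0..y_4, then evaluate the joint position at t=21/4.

y_0=1 y_1=-3 y_2=2 y_3=-4 y_4=4
S(21/4) = 3789/4672

y_0 = S_0(0) = a_0 = 1
y_1 = S_1(0) = a_1 = -3
y_2 = S_2(0) = a_2 = 2
y_3 = S_3(0) = a_3 = -4
y_4 = S_3(3) = 4
t_q=21/4 is in segment 2 (τ=1/4); S_2(τ)=3789/4672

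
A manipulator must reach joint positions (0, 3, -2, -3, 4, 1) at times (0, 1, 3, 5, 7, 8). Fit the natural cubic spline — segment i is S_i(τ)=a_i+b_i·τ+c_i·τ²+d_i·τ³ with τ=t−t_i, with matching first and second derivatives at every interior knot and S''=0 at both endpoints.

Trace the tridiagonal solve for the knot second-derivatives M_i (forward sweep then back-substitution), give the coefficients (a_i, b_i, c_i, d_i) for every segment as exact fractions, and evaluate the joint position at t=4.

  seg 0: a=0 b=901/224 c=0 d=-229/224
  seg 1: a=3 b=107/112 c=-687/224 d=75/112
  seg 2: a=-2 b=-367/112 c=213/224 d=7/32
  seg 3: a=-3 b=353/112 c=507/224 d=-117/112
  seg 4: a=4 b=-37/112 c=-897/224 d=299/224
S(4) = -115/28

Δ: Δ0=3, Δ1=-5/2, Δ2=-1/2, Δ3=7/2, Δ4=-3
row 1: diag=6, rhs=-33; c'=1/3, d'=-11/2
row 2: denom=8−2·1/3=22/3; d'=(12−2·-11/2)/(22/3)=69/22
row 3: denom=8−2·3/11=82/11; d'=(24−2·69/22)/(82/11)=195/82
row 4: denom=6−2·11/41=224/41; d'=(-39−2·195/82)/(224/41)=-897/112
back: M4=-897/112
back: M3=195/82−11/41·-897/112=507/112
back: M2=69/22−3/11·507/112=213/112
back: M1=-11/2−1/3·213/112=-687/112
M: M0=0, M1=-687/112, M2=213/112, M3=507/112, M4=-897/112, M5=0
seg 0: a=0, c=M0/2=0, d=(M1−M0)/(6·1)=-229/224, b=Δ0−h0·(2M0+M1)/6=901/224
seg 1: a=3, c=M1/2=-687/224, d=(M2−M1)/(6·2)=75/112, b=Δ1−h1·(2M1+M2)/6=107/112
seg 2: a=-2, c=M2/2=213/224, d=(M3−M2)/(6·2)=7/32, b=Δ2−h2·(2M2+M3)/6=-367/112
seg 3: a=-3, c=M3/2=507/224, d=(M4−M3)/(6·2)=-117/112, b=Δ3−h3·(2M3+M4)/6=353/112
seg 4: a=4, c=M4/2=-897/224, d=(M5−M4)/(6·1)=299/224, b=Δ4−h4·(2M4+M5)/6=-37/112
t_q=4 → seg 2, τ=1; S=-2+-367/112·τ+213/224·τ²+7/32·τ³=-115/28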